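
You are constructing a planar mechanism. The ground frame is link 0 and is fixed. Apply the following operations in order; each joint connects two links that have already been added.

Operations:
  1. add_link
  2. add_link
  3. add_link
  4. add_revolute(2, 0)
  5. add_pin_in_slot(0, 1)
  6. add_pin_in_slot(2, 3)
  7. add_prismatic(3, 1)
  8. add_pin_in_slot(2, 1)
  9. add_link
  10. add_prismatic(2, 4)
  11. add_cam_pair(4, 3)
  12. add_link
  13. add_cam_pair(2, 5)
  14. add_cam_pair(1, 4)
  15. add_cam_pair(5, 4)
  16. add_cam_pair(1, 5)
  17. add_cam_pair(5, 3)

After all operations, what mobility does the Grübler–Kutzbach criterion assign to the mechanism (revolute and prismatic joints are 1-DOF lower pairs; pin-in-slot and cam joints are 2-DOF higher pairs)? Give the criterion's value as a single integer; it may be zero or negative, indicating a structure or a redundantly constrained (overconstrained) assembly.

M = 0

ground; <1,0,0>
#1 <2,0,0>
#2 <3,0,0>
#3 <4,0,0>
R:2↔0 J1 <4,1,0>
PS:0↔1 J2 <4,1,1>
PS:2↔3 J2 <4,1,2>
P:3↔1 J1 <4,2,2>
PS:2↔1 J2 <4,2,3>
#4 <5,2,3>
P:2↔4 J1 <5,3,3>
C:4↔3 J2 <5,3,4>
#5 <6,3,4>
C:2↔5 J2 <6,3,5>
C:1↔4 J2 <6,3,6>
C:5↔4 J2 <6,3,7>
C:1↔5 J2 <6,3,8>
C:5↔3 J2 <6,3,9>
3×5 − 2×3 − 1×9 = 0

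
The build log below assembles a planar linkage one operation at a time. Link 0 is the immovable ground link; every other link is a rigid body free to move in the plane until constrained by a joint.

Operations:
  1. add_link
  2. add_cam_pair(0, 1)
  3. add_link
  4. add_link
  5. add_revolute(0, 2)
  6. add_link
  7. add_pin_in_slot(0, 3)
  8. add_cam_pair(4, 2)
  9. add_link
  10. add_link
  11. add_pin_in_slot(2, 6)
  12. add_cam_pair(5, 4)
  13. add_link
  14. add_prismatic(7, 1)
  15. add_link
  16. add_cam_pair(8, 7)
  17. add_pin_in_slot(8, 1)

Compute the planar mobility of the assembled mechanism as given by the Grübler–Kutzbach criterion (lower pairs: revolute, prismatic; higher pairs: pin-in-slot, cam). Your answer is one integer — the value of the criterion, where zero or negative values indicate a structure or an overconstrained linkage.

M = 13

(L,J1,J2)=(1,0,0); link0 fixed
link1: (2,0,0)
C 0-1 [J2]: (2,0,1)
link2: (3,0,1)
link3: (4,0,1)
R 0-2 [J1]: (4,1,1)
link4: (5,1,1)
PS 0-3 [J2]: (5,1,2)
C 4-2 [J2]: (5,1,3)
link5: (6,1,3)
link6: (7,1,3)
PS 2-6 [J2]: (7,1,4)
C 5-4 [J2]: (7,1,5)
link7: (8,1,5)
P 7-1 [J1]: (8,2,5)
link8: (9,2,5)
C 8-7 [J2]: (9,2,6)
PS 8-1 [J2]: (9,2,7)
Grübler: 3·8 − 2·2 − 7 = 13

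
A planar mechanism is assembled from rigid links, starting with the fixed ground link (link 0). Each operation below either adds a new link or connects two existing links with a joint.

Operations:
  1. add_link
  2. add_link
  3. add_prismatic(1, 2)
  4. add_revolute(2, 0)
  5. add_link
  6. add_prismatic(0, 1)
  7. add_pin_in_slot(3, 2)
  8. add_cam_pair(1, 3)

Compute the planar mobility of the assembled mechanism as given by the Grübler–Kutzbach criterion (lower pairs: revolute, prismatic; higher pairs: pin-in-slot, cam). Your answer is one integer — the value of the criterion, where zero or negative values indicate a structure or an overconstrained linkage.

M = 1

[1;0;0] (link 0 is ground)
L+ [2;0;0]
L+ [3;0;0]
P(1,2)∈J1 [3;1;0]
R(2,0)∈J1 [3;2;0]
L+ [4;2;0]
P(0,1)∈J1 [4;3;0]
PS(3,2)∈J2 [4;3;1]
C(1,3)∈J2 [4;3;2]
mobility = 9 − 6 − 2 = 1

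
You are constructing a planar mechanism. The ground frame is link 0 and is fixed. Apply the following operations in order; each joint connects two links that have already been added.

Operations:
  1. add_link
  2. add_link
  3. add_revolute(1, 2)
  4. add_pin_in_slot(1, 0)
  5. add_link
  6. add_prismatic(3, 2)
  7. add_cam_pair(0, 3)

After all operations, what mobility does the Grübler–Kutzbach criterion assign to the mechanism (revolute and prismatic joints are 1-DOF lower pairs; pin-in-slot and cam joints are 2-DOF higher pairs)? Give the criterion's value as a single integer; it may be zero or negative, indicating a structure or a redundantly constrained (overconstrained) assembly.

M = 3

link 0 = ground. State L|J1|J2 = 1|0|0
+link1  2|0|0
+link2  3|0|0
R(1,2) f=1→J1  3|1|0
PS(1,0) f=2→J2  3|1|1
+link3  4|1|1
P(3,2) f=1→J1  4|2|1
C(0,3) f=2→J2  4|2|2
M = 3(4−1)−2·2−2 = 9−4−2 = 3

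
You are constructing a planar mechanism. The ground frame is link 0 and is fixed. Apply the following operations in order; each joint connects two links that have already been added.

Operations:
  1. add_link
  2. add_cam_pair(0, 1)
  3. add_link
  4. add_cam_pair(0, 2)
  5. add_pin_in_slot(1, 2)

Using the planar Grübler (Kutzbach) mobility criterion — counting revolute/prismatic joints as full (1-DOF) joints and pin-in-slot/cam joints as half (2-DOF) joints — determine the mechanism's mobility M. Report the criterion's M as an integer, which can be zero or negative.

M = 3

ground; <1,0,0>
#1 <2,0,0>
C:0↔1 J2 <2,0,1>
#2 <3,0,1>
C:0↔2 J2 <3,0,2>
PS:1↔2 J2 <3,0,3>
3×2 − 2×0 − 1×3 = 3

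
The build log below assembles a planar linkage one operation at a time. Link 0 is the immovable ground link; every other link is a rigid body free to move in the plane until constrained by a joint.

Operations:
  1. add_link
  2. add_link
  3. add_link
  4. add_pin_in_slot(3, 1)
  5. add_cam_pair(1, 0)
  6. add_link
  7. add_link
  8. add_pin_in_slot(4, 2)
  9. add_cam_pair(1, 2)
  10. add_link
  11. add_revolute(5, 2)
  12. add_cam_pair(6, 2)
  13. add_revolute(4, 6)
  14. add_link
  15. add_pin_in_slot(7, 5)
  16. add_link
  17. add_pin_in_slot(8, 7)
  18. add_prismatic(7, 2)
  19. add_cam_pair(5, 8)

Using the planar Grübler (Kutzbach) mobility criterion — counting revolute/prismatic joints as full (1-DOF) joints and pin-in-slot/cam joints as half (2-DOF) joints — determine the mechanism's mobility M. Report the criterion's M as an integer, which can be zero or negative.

link 0 = ground. State L|J1|J2 = 1|0|0
+link1  2|0|0
+link2  3|0|0
+link3  4|0|0
PS(3,1) f=2→J2  4|0|1
C(1,0) f=2→J2  4|0|2
+link4  5|0|2
+link5  6|0|2
PS(4,2) f=2→J2  6|0|3
C(1,2) f=2→J2  6|0|4
+link6  7|0|4
R(5,2) f=1→J1  7|1|4
C(6,2) f=2→J2  7|1|5
R(4,6) f=1→J1  7|2|5
+link7  8|2|5
PS(7,5) f=2→J2  8|2|6
+link8  9|2|6
PS(8,7) f=2→J2  9|2|7
P(7,2) f=1→J1  9|3|7
C(5,8) f=2→J2  9|3|8
M = 3(9−1)−2·3−8 = 24−6−8 = 10

M = 10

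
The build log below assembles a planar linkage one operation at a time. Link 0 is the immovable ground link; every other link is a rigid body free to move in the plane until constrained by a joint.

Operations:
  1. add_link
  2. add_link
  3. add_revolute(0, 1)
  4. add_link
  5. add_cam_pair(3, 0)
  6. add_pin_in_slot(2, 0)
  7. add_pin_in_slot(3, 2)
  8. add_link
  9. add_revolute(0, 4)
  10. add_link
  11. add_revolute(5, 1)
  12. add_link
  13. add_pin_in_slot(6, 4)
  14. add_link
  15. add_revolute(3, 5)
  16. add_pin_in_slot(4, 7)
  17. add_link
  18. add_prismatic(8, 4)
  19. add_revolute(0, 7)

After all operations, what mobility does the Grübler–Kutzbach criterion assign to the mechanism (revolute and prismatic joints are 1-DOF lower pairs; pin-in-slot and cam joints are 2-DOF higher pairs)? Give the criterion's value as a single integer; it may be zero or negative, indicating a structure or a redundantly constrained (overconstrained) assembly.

L=1 J1=0 J2=0
add link → L=2 J1=0 J2=0
add link → L=3 J1=0 J2=0
R@0,1 dof=1 J1 → L=3 J1=1 J2=0
add link → L=4 J1=1 J2=0
C@3,0 dof=2 J2 → L=4 J1=1 J2=1
PS@2,0 dof=2 J2 → L=4 J1=1 J2=2
PS@3,2 dof=2 J2 → L=4 J1=1 J2=3
add link → L=5 J1=1 J2=3
R@0,4 dof=1 J1 → L=5 J1=2 J2=3
add link → L=6 J1=2 J2=3
R@5,1 dof=1 J1 → L=6 J1=3 J2=3
add link → L=7 J1=3 J2=3
PS@6,4 dof=2 J2 → L=7 J1=3 J2=4
add link → L=8 J1=3 J2=4
R@3,5 dof=1 J1 → L=8 J1=4 J2=4
PS@4,7 dof=2 J2 → L=8 J1=4 J2=5
add link → L=9 J1=4 J2=5
P@8,4 dof=1 J1 → L=9 J1=5 J2=5
R@0,7 dof=1 J1 → L=9 J1=6 J2=5
M=3(L−1)−2J1−J2=3·8−2·6−5=7

M = 7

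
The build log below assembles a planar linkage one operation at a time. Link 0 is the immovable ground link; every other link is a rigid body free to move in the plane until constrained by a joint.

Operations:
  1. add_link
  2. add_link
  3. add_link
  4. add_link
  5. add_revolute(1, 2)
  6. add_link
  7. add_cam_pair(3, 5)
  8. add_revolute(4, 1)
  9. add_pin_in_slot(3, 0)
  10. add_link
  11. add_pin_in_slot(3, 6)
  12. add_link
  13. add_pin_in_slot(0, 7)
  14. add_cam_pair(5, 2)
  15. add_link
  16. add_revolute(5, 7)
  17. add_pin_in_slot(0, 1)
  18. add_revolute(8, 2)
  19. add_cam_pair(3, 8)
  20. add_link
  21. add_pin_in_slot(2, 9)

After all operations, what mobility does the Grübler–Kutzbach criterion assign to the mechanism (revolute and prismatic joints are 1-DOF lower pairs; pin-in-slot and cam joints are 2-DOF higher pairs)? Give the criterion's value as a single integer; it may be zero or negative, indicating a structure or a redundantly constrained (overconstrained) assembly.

M = 11

(L,J1,J2)=(1,0,0); link0 fixed
link1: (2,0,0)
link2: (3,0,0)
link3: (4,0,0)
link4: (5,0,0)
R 1-2 [J1]: (5,1,0)
link5: (6,1,0)
C 3-5 [J2]: (6,1,1)
R 4-1 [J1]: (6,2,1)
PS 3-0 [J2]: (6,2,2)
link6: (7,2,2)
PS 3-6 [J2]: (7,2,3)
link7: (8,2,3)
PS 0-7 [J2]: (8,2,4)
C 5-2 [J2]: (8,2,5)
link8: (9,2,5)
R 5-7 [J1]: (9,3,5)
PS 0-1 [J2]: (9,3,6)
R 8-2 [J1]: (9,4,6)
C 3-8 [J2]: (9,4,7)
link9: (10,4,7)
PS 2-9 [J2]: (10,4,8)
Grübler: 3·9 − 2·4 − 8 = 11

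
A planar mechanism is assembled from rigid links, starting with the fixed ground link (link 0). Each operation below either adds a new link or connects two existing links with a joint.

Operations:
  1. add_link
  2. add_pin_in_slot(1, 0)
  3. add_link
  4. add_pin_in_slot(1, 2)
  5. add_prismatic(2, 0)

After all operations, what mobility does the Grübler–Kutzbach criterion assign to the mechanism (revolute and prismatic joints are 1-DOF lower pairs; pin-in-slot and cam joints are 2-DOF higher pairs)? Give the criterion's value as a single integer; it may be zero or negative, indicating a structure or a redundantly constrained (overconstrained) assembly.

M = 2

(L,J1,J2)=(1,0,0); link0 fixed
link1: (2,0,0)
PS 1-0 [J2]: (2,0,1)
link2: (3,0,1)
PS 1-2 [J2]: (3,0,2)
P 2-0 [J1]: (3,1,2)
Grübler: 3·2 − 2·1 − 2 = 2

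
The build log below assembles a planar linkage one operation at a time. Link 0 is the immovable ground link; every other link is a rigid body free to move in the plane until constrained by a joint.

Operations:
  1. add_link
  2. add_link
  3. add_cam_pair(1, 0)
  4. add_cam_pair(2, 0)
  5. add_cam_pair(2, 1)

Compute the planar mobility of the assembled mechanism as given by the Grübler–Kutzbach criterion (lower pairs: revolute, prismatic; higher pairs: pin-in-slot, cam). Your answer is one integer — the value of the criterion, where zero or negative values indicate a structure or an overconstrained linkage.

M = 3

link 0 = ground. State L|J1|J2 = 1|0|0
+link1  2|0|0
+link2  3|0|0
C(1,0) f=2→J2  3|0|1
C(2,0) f=2→J2  3|0|2
C(2,1) f=2→J2  3|0|3
M = 3(3−1)−2·0−3 = 6−0−3 = 3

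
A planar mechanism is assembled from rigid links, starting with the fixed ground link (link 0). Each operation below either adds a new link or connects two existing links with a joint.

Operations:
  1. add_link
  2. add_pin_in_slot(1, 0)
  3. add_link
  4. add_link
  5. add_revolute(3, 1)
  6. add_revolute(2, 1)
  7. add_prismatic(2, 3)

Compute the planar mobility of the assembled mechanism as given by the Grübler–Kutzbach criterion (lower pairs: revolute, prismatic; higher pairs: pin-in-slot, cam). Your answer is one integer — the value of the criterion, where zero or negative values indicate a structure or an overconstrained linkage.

link 0 = ground. State L|J1|J2 = 1|0|0
+link1  2|0|0
PS(1,0) f=2→J2  2|0|1
+link2  3|0|1
+link3  4|0|1
R(3,1) f=1→J1  4|1|1
R(2,1) f=1→J1  4|2|1
P(2,3) f=1→J1  4|3|1
M = 3(4−1)−2·3−1 = 9−6−1 = 2

M = 2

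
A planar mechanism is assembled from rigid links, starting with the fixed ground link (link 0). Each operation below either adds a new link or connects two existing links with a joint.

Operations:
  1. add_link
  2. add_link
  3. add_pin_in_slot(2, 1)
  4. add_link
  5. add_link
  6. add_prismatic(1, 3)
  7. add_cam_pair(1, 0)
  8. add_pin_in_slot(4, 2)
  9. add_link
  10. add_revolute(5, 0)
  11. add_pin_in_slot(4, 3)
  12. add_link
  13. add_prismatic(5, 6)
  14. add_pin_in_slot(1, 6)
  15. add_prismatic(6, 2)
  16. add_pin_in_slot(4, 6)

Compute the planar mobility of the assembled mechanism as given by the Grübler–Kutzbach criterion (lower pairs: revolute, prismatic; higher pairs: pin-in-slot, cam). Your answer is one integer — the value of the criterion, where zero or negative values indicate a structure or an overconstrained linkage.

M = 4

ground; <1,0,0>
#1 <2,0,0>
#2 <3,0,0>
PS:2↔1 J2 <3,0,1>
#3 <4,0,1>
#4 <5,0,1>
P:1↔3 J1 <5,1,1>
C:1↔0 J2 <5,1,2>
PS:4↔2 J2 <5,1,3>
#5 <6,1,3>
R:5↔0 J1 <6,2,3>
PS:4↔3 J2 <6,2,4>
#6 <7,2,4>
P:5↔6 J1 <7,3,4>
PS:1↔6 J2 <7,3,5>
P:6↔2 J1 <7,4,5>
PS:4↔6 J2 <7,4,6>
3×6 − 2×4 − 1×6 = 4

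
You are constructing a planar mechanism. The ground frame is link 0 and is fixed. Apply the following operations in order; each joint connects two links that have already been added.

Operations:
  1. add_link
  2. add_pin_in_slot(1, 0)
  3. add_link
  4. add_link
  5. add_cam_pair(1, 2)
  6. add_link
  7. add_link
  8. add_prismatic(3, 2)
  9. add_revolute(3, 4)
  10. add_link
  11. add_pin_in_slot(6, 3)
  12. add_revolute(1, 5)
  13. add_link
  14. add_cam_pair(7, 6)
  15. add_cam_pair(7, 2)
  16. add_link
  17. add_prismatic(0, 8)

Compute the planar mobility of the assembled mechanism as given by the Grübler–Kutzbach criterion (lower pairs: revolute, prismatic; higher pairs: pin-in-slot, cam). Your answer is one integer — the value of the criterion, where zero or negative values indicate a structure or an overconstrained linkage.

M = 11

L=1 J1=0 J2=0
add link → L=2 J1=0 J2=0
PS@1,0 dof=2 J2 → L=2 J1=0 J2=1
add link → L=3 J1=0 J2=1
add link → L=4 J1=0 J2=1
C@1,2 dof=2 J2 → L=4 J1=0 J2=2
add link → L=5 J1=0 J2=2
add link → L=6 J1=0 J2=2
P@3,2 dof=1 J1 → L=6 J1=1 J2=2
R@3,4 dof=1 J1 → L=6 J1=2 J2=2
add link → L=7 J1=2 J2=2
PS@6,3 dof=2 J2 → L=7 J1=2 J2=3
R@1,5 dof=1 J1 → L=7 J1=3 J2=3
add link → L=8 J1=3 J2=3
C@7,6 dof=2 J2 → L=8 J1=3 J2=4
C@7,2 dof=2 J2 → L=8 J1=3 J2=5
add link → L=9 J1=3 J2=5
P@0,8 dof=1 J1 → L=9 J1=4 J2=5
M=3(L−1)−2J1−J2=3·8−2·4−5=11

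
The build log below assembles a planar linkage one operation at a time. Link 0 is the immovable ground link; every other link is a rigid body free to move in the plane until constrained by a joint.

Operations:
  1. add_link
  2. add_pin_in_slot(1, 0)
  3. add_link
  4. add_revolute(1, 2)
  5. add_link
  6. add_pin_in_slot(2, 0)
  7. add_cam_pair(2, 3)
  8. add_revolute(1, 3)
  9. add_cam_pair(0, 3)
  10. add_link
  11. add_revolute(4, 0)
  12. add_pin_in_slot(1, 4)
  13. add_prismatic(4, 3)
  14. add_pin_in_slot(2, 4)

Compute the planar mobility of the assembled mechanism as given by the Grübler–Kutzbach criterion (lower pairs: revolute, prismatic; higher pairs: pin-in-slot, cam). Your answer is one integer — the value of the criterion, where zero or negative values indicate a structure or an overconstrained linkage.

M = -2

L=1 J1=0 J2=0
add link → L=2 J1=0 J2=0
PS@1,0 dof=2 J2 → L=2 J1=0 J2=1
add link → L=3 J1=0 J2=1
R@1,2 dof=1 J1 → L=3 J1=1 J2=1
add link → L=4 J1=1 J2=1
PS@2,0 dof=2 J2 → L=4 J1=1 J2=2
C@2,3 dof=2 J2 → L=4 J1=1 J2=3
R@1,3 dof=1 J1 → L=4 J1=2 J2=3
C@0,3 dof=2 J2 → L=4 J1=2 J2=4
add link → L=5 J1=2 J2=4
R@4,0 dof=1 J1 → L=5 J1=3 J2=4
PS@1,4 dof=2 J2 → L=5 J1=3 J2=5
P@4,3 dof=1 J1 → L=5 J1=4 J2=5
PS@2,4 dof=2 J2 → L=5 J1=4 J2=6
M=3(L−1)−2J1−J2=3·4−2·4−6=-2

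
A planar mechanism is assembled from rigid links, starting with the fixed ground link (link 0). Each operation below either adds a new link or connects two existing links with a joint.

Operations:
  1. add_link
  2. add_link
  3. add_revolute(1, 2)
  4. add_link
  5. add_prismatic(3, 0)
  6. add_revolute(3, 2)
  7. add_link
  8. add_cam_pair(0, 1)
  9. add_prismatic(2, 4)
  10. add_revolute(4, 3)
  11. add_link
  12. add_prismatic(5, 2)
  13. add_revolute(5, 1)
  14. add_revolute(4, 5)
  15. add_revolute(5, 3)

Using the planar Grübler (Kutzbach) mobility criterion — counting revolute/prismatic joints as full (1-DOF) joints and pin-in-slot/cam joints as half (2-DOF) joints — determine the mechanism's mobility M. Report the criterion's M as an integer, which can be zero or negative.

[1;0;0] (link 0 is ground)
L+ [2;0;0]
L+ [3;0;0]
R(1,2)∈J1 [3;1;0]
L+ [4;1;0]
P(3,0)∈J1 [4;2;0]
R(3,2)∈J1 [4;3;0]
L+ [5;3;0]
C(0,1)∈J2 [5;3;1]
P(2,4)∈J1 [5;4;1]
R(4,3)∈J1 [5;5;1]
L+ [6;5;1]
P(5,2)∈J1 [6;6;1]
R(5,1)∈J1 [6;7;1]
R(4,5)∈J1 [6;8;1]
R(5,3)∈J1 [6;9;1]
mobility = 15 − 18 − 1 = -4

M = -4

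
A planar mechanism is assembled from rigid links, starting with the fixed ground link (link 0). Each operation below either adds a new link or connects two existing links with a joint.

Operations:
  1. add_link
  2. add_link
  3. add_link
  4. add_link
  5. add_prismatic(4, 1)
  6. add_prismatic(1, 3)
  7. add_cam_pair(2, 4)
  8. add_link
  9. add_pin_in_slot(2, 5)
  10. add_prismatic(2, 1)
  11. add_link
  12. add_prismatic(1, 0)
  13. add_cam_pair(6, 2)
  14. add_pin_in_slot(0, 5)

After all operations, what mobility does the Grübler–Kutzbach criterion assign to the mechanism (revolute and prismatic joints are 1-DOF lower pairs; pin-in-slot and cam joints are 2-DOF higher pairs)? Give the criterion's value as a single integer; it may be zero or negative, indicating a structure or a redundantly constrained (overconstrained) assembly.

M = 6

[1;0;0] (link 0 is ground)
L+ [2;0;0]
L+ [3;0;0]
L+ [4;0;0]
L+ [5;0;0]
P(4,1)∈J1 [5;1;0]
P(1,3)∈J1 [5;2;0]
C(2,4)∈J2 [5;2;1]
L+ [6;2;1]
PS(2,5)∈J2 [6;2;2]
P(2,1)∈J1 [6;3;2]
L+ [7;3;2]
P(1,0)∈J1 [7;4;2]
C(6,2)∈J2 [7;4;3]
PS(0,5)∈J2 [7;4;4]
mobility = 18 − 8 − 4 = 6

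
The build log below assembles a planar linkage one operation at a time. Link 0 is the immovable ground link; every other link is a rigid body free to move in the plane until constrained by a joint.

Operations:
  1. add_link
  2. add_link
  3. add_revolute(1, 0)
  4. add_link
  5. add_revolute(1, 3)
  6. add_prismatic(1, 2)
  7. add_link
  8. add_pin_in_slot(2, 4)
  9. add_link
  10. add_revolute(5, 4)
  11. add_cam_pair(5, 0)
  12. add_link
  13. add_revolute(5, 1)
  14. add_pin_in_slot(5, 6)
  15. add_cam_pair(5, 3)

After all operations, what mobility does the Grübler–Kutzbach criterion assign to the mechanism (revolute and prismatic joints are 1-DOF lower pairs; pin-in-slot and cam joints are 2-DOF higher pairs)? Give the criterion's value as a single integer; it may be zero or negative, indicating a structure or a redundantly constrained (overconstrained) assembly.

(L,J1,J2)=(1,0,0); link0 fixed
link1: (2,0,0)
link2: (3,0,0)
R 1-0 [J1]: (3,1,0)
link3: (4,1,0)
R 1-3 [J1]: (4,2,0)
P 1-2 [J1]: (4,3,0)
link4: (5,3,0)
PS 2-4 [J2]: (5,3,1)
link5: (6,3,1)
R 5-4 [J1]: (6,4,1)
C 5-0 [J2]: (6,4,2)
link6: (7,4,2)
R 5-1 [J1]: (7,5,2)
PS 5-6 [J2]: (7,5,3)
C 5-3 [J2]: (7,5,4)
Grübler: 3·6 − 2·5 − 4 = 4

M = 4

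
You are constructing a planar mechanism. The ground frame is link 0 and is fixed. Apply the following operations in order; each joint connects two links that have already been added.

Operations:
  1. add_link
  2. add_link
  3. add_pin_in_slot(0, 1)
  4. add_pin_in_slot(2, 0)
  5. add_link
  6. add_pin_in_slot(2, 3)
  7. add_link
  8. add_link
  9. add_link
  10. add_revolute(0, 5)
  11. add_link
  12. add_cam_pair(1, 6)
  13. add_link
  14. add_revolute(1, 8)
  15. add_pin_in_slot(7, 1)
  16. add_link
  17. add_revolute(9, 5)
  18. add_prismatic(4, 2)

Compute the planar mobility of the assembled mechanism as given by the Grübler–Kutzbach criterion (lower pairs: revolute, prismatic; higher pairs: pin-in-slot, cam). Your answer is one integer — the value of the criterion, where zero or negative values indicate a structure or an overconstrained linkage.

link 0 = ground. State L|J1|J2 = 1|0|0
+link1  2|0|0
+link2  3|0|0
PS(0,1) f=2→J2  3|0|1
PS(2,0) f=2→J2  3|0|2
+link3  4|0|2
PS(2,3) f=2→J2  4|0|3
+link4  5|0|3
+link5  6|0|3
+link6  7|0|3
R(0,5) f=1→J1  7|1|3
+link7  8|1|3
C(1,6) f=2→J2  8|1|4
+link8  9|1|4
R(1,8) f=1→J1  9|2|4
PS(7,1) f=2→J2  9|2|5
+link9  10|2|5
R(9,5) f=1→J1  10|3|5
P(4,2) f=1→J1  10|4|5
M = 3(10−1)−2·4−5 = 27−8−5 = 14

M = 14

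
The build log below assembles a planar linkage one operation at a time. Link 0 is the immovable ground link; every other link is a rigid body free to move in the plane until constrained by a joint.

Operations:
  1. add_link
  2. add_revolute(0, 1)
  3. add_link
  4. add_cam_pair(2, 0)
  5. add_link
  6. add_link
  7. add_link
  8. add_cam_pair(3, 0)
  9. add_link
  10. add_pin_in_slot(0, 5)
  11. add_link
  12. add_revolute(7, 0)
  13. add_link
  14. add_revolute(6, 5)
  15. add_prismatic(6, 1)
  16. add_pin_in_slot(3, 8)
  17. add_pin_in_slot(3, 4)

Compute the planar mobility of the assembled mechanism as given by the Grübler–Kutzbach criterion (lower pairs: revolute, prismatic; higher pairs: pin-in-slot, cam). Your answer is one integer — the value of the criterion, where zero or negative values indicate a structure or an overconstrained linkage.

(L,J1,J2)=(1,0,0); link0 fixed
link1: (2,0,0)
R 0-1 [J1]: (2,1,0)
link2: (3,1,0)
C 2-0 [J2]: (3,1,1)
link3: (4,1,1)
link4: (5,1,1)
link5: (6,1,1)
C 3-0 [J2]: (6,1,2)
link6: (7,1,2)
PS 0-5 [J2]: (7,1,3)
link7: (8,1,3)
R 7-0 [J1]: (8,2,3)
link8: (9,2,3)
R 6-5 [J1]: (9,3,3)
P 6-1 [J1]: (9,4,3)
PS 3-8 [J2]: (9,4,4)
PS 3-4 [J2]: (9,4,5)
Grübler: 3·8 − 2·4 − 5 = 11

M = 11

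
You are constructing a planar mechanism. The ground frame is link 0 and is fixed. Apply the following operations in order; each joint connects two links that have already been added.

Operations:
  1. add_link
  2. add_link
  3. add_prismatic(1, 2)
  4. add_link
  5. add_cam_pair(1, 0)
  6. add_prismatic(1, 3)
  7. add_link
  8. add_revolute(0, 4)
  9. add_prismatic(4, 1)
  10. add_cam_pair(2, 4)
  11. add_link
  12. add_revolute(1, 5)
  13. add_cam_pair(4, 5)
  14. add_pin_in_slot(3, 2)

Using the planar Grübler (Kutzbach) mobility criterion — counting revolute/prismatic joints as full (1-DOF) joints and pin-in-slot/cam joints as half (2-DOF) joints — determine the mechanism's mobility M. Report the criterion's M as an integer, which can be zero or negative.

M = 1

link 0 = ground. State L|J1|J2 = 1|0|0
+link1  2|0|0
+link2  3|0|0
P(1,2) f=1→J1  3|1|0
+link3  4|1|0
C(1,0) f=2→J2  4|1|1
P(1,3) f=1→J1  4|2|1
+link4  5|2|1
R(0,4) f=1→J1  5|3|1
P(4,1) f=1→J1  5|4|1
C(2,4) f=2→J2  5|4|2
+link5  6|4|2
R(1,5) f=1→J1  6|5|2
C(4,5) f=2→J2  6|5|3
PS(3,2) f=2→J2  6|5|4
M = 3(6−1)−2·5−4 = 15−10−4 = 1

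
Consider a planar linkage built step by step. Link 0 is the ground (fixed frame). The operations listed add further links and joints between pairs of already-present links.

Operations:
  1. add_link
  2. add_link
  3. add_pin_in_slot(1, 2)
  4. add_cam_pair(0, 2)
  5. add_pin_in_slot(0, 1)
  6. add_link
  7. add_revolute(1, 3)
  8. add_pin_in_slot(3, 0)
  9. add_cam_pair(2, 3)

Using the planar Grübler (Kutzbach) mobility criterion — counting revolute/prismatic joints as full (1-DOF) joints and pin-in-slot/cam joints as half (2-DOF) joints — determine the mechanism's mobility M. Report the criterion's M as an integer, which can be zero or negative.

[1;0;0] (link 0 is ground)
L+ [2;0;0]
L+ [3;0;0]
PS(1,2)∈J2 [3;0;1]
C(0,2)∈J2 [3;0;2]
PS(0,1)∈J2 [3;0;3]
L+ [4;0;3]
R(1,3)∈J1 [4;1;3]
PS(3,0)∈J2 [4;1;4]
C(2,3)∈J2 [4;1;5]
mobility = 9 − 2 − 5 = 2

M = 2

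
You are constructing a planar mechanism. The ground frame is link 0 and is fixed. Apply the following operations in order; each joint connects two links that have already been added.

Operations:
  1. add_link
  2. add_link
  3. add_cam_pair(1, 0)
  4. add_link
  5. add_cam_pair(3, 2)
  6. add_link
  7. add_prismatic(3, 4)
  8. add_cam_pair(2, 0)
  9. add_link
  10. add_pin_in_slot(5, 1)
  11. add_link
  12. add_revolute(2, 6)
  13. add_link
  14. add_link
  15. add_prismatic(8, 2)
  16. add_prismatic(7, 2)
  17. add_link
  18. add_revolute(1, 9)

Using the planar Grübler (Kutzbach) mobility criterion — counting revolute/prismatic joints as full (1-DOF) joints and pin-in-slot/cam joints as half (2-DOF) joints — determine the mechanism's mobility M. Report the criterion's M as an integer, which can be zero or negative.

M = 13

(L,J1,J2)=(1,0,0); link0 fixed
link1: (2,0,0)
link2: (3,0,0)
C 1-0 [J2]: (3,0,1)
link3: (4,0,1)
C 3-2 [J2]: (4,0,2)
link4: (5,0,2)
P 3-4 [J1]: (5,1,2)
C 2-0 [J2]: (5,1,3)
link5: (6,1,3)
PS 5-1 [J2]: (6,1,4)
link6: (7,1,4)
R 2-6 [J1]: (7,2,4)
link7: (8,2,4)
link8: (9,2,4)
P 8-2 [J1]: (9,3,4)
P 7-2 [J1]: (9,4,4)
link9: (10,4,4)
R 1-9 [J1]: (10,5,4)
Grübler: 3·9 − 2·5 − 4 = 13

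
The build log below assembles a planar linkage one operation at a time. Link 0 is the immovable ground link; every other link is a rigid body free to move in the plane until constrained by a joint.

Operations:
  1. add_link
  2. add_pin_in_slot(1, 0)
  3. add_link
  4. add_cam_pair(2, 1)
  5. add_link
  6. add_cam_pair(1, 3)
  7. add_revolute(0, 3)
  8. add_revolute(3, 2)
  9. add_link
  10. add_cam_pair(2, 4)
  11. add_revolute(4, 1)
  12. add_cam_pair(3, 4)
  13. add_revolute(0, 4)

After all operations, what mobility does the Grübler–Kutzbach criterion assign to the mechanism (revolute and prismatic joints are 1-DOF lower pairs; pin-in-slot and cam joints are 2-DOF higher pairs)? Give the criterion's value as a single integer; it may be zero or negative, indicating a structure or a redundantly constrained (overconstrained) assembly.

L=1 J1=0 J2=0
add link → L=2 J1=0 J2=0
PS@1,0 dof=2 J2 → L=2 J1=0 J2=1
add link → L=3 J1=0 J2=1
C@2,1 dof=2 J2 → L=3 J1=0 J2=2
add link → L=4 J1=0 J2=2
C@1,3 dof=2 J2 → L=4 J1=0 J2=3
R@0,3 dof=1 J1 → L=4 J1=1 J2=3
R@3,2 dof=1 J1 → L=4 J1=2 J2=3
add link → L=5 J1=2 J2=3
C@2,4 dof=2 J2 → L=5 J1=2 J2=4
R@4,1 dof=1 J1 → L=5 J1=3 J2=4
C@3,4 dof=2 J2 → L=5 J1=3 J2=5
R@0,4 dof=1 J1 → L=5 J1=4 J2=5
M=3(L−1)−2J1−J2=3·4−2·4−5=-1

M = -1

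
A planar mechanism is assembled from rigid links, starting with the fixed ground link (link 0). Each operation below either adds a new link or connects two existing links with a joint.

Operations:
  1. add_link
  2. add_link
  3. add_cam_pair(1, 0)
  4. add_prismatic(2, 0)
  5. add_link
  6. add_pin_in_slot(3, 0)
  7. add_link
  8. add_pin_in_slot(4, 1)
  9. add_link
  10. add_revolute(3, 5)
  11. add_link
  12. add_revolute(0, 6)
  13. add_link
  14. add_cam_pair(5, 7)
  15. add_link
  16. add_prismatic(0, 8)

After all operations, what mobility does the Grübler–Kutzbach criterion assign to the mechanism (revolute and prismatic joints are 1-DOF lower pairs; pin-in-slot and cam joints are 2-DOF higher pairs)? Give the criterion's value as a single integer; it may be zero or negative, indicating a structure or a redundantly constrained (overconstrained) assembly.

M = 12

(L,J1,J2)=(1,0,0); link0 fixed
link1: (2,0,0)
link2: (3,0,0)
C 1-0 [J2]: (3,0,1)
P 2-0 [J1]: (3,1,1)
link3: (4,1,1)
PS 3-0 [J2]: (4,1,2)
link4: (5,1,2)
PS 4-1 [J2]: (5,1,3)
link5: (6,1,3)
R 3-5 [J1]: (6,2,3)
link6: (7,2,3)
R 0-6 [J1]: (7,3,3)
link7: (8,3,3)
C 5-7 [J2]: (8,3,4)
link8: (9,3,4)
P 0-8 [J1]: (9,4,4)
Grübler: 3·8 − 2·4 − 4 = 12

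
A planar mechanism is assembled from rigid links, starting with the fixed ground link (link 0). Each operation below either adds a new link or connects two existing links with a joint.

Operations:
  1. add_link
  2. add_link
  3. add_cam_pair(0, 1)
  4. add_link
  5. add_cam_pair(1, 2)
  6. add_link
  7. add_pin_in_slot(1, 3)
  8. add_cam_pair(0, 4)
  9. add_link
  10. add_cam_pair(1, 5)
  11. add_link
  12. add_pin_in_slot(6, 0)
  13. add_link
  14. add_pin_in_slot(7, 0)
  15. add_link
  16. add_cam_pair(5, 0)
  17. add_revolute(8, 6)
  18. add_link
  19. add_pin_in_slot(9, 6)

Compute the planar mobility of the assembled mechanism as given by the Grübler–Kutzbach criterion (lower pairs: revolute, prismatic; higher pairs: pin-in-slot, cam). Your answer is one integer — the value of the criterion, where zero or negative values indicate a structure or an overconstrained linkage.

(L,J1,J2)=(1,0,0); link0 fixed
link1: (2,0,0)
link2: (3,0,0)
C 0-1 [J2]: (3,0,1)
link3: (4,0,1)
C 1-2 [J2]: (4,0,2)
link4: (5,0,2)
PS 1-3 [J2]: (5,0,3)
C 0-4 [J2]: (5,0,4)
link5: (6,0,4)
C 1-5 [J2]: (6,0,5)
link6: (7,0,5)
PS 6-0 [J2]: (7,0,6)
link7: (8,0,6)
PS 7-0 [J2]: (8,0,7)
link8: (9,0,7)
C 5-0 [J2]: (9,0,8)
R 8-6 [J1]: (9,1,8)
link9: (10,1,8)
PS 9-6 [J2]: (10,1,9)
Grübler: 3·9 − 2·1 − 9 = 16

M = 16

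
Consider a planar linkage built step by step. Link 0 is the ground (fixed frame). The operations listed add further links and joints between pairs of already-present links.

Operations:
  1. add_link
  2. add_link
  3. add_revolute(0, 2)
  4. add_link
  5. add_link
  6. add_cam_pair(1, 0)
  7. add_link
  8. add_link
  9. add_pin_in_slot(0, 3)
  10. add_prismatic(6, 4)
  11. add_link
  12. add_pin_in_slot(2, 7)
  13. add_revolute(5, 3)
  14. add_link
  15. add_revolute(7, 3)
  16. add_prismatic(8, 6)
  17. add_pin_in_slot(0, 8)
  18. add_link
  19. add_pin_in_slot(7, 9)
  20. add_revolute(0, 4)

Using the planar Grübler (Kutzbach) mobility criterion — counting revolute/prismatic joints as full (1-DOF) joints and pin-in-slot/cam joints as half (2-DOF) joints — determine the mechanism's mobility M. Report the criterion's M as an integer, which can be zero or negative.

(L,J1,J2)=(1,0,0); link0 fixed
link1: (2,0,0)
link2: (3,0,0)
R 0-2 [J1]: (3,1,0)
link3: (4,1,0)
link4: (5,1,0)
C 1-0 [J2]: (5,1,1)
link5: (6,1,1)
link6: (7,1,1)
PS 0-3 [J2]: (7,1,2)
P 6-4 [J1]: (7,2,2)
link7: (8,2,2)
PS 2-7 [J2]: (8,2,3)
R 5-3 [J1]: (8,3,3)
link8: (9,3,3)
R 7-3 [J1]: (9,4,3)
P 8-6 [J1]: (9,5,3)
PS 0-8 [J2]: (9,5,4)
link9: (10,5,4)
PS 7-9 [J2]: (10,5,5)
R 0-4 [J1]: (10,6,5)
Grübler: 3·9 − 2·6 − 5 = 10

M = 10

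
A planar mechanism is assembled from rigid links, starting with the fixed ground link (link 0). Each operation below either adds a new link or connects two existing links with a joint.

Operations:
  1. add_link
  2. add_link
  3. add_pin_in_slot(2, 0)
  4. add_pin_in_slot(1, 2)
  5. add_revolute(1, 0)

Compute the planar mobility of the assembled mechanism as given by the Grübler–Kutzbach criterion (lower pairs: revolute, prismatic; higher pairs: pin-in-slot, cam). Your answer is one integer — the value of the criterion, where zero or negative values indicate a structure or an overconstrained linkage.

M = 2

[1;0;0] (link 0 is ground)
L+ [2;0;0]
L+ [3;0;0]
PS(2,0)∈J2 [3;0;1]
PS(1,2)∈J2 [3;0;2]
R(1,0)∈J1 [3;1;2]
mobility = 6 − 2 − 2 = 2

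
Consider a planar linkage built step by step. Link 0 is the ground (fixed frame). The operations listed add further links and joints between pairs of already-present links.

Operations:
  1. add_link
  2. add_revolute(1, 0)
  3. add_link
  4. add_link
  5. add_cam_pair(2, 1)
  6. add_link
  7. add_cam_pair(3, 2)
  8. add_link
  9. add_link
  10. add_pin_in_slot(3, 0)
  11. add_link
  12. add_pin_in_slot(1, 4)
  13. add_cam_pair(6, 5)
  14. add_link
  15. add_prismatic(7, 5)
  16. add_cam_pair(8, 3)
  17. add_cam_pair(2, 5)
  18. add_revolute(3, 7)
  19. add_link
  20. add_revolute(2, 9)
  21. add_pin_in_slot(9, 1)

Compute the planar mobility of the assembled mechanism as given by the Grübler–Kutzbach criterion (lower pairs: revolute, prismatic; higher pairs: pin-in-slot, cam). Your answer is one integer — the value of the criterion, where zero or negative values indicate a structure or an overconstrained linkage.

link 0 = ground. State L|J1|J2 = 1|0|0
+link1  2|0|0
R(1,0) f=1→J1  2|1|0
+link2  3|1|0
+link3  4|1|0
C(2,1) f=2→J2  4|1|1
+link4  5|1|1
C(3,2) f=2→J2  5|1|2
+link5  6|1|2
+link6  7|1|2
PS(3,0) f=2→J2  7|1|3
+link7  8|1|3
PS(1,4) f=2→J2  8|1|4
C(6,5) f=2→J2  8|1|5
+link8  9|1|5
P(7,5) f=1→J1  9|2|5
C(8,3) f=2→J2  9|2|6
C(2,5) f=2→J2  9|2|7
R(3,7) f=1→J1  9|3|7
+link9  10|3|7
R(2,9) f=1→J1  10|4|7
PS(9,1) f=2→J2  10|4|8
M = 3(10−1)−2·4−8 = 27−8−8 = 11

M = 11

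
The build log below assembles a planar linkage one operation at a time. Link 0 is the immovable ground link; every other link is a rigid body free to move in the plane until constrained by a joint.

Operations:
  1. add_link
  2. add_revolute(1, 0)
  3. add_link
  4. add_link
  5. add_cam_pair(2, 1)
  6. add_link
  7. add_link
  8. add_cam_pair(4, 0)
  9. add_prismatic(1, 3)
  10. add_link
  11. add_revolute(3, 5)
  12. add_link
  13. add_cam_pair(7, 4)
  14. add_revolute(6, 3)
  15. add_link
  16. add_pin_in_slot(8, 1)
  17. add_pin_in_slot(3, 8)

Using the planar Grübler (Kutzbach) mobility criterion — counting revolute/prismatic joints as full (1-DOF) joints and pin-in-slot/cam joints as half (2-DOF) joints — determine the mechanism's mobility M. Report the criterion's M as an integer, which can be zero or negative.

[1;0;0] (link 0 is ground)
L+ [2;0;0]
R(1,0)∈J1 [2;1;0]
L+ [3;1;0]
L+ [4;1;0]
C(2,1)∈J2 [4;1;1]
L+ [5;1;1]
L+ [6;1;1]
C(4,0)∈J2 [6;1;2]
P(1,3)∈J1 [6;2;2]
L+ [7;2;2]
R(3,5)∈J1 [7;3;2]
L+ [8;3;2]
C(7,4)∈J2 [8;3;3]
R(6,3)∈J1 [8;4;3]
L+ [9;4;3]
PS(8,1)∈J2 [9;4;4]
PS(3,8)∈J2 [9;4;5]
mobility = 24 − 8 − 5 = 11

M = 11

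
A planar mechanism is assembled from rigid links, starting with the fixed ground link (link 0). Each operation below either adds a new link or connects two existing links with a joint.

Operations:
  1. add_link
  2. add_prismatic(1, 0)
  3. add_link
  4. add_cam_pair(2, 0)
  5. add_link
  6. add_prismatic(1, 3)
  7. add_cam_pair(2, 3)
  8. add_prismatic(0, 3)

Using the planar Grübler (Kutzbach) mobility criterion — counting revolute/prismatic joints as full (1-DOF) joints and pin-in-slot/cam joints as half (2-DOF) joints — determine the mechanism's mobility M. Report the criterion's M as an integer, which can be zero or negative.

M = 1

(L,J1,J2)=(1,0,0); link0 fixed
link1: (2,0,0)
P 1-0 [J1]: (2,1,0)
link2: (3,1,0)
C 2-0 [J2]: (3,1,1)
link3: (4,1,1)
P 1-3 [J1]: (4,2,1)
C 2-3 [J2]: (4,2,2)
P 0-3 [J1]: (4,3,2)
Grübler: 3·3 − 2·3 − 2 = 1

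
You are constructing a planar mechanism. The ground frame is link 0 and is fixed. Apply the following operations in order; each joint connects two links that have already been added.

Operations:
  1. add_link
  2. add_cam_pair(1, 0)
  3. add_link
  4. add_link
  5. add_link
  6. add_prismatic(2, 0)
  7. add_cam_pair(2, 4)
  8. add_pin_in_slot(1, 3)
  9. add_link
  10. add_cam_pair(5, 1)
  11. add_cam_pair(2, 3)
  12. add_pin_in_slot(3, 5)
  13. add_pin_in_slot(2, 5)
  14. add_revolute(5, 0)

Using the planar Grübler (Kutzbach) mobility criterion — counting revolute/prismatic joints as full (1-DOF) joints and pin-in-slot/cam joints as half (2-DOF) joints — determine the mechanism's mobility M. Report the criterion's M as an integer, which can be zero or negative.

M = 4

[1;0;0] (link 0 is ground)
L+ [2;0;0]
C(1,0)∈J2 [2;0;1]
L+ [3;0;1]
L+ [4;0;1]
L+ [5;0;1]
P(2,0)∈J1 [5;1;1]
C(2,4)∈J2 [5;1;2]
PS(1,3)∈J2 [5;1;3]
L+ [6;1;3]
C(5,1)∈J2 [6;1;4]
C(2,3)∈J2 [6;1;5]
PS(3,5)∈J2 [6;1;6]
PS(2,5)∈J2 [6;1;7]
R(5,0)∈J1 [6;2;7]
mobility = 15 − 4 − 7 = 4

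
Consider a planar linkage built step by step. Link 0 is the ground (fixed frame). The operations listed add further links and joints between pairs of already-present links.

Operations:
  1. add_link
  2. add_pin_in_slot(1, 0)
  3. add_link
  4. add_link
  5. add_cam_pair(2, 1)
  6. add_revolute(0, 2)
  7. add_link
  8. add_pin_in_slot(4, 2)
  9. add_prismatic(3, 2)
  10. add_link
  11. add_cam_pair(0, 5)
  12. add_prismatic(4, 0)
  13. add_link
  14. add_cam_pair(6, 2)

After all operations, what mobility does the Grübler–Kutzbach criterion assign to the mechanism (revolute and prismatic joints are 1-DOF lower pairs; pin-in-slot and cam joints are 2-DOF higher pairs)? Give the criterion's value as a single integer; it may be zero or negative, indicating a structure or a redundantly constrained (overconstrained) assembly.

link 0 = ground. State L|J1|J2 = 1|0|0
+link1  2|0|0
PS(1,0) f=2→J2  2|0|1
+link2  3|0|1
+link3  4|0|1
C(2,1) f=2→J2  4|0|2
R(0,2) f=1→J1  4|1|2
+link4  5|1|2
PS(4,2) f=2→J2  5|1|3
P(3,2) f=1→J1  5|2|3
+link5  6|2|3
C(0,5) f=2→J2  6|2|4
P(4,0) f=1→J1  6|3|4
+link6  7|3|4
C(6,2) f=2→J2  7|3|5
M = 3(7−1)−2·3−5 = 18−6−5 = 7

M = 7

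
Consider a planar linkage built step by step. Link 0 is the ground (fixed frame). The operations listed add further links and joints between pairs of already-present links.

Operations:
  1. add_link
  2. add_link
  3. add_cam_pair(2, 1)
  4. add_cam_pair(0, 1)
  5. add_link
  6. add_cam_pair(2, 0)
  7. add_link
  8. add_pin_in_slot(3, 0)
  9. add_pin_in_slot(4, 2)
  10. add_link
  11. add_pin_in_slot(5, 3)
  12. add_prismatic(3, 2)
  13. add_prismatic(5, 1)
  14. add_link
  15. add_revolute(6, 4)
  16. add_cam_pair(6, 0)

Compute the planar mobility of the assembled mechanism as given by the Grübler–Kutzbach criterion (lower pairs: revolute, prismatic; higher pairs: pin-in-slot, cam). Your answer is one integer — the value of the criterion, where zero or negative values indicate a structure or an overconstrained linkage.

(L,J1,J2)=(1,0,0); link0 fixed
link1: (2,0,0)
link2: (3,0,0)
C 2-1 [J2]: (3,0,1)
C 0-1 [J2]: (3,0,2)
link3: (4,0,2)
C 2-0 [J2]: (4,0,3)
link4: (5,0,3)
PS 3-0 [J2]: (5,0,4)
PS 4-2 [J2]: (5,0,5)
link5: (6,0,5)
PS 5-3 [J2]: (6,0,6)
P 3-2 [J1]: (6,1,6)
P 5-1 [J1]: (6,2,6)
link6: (7,2,6)
R 6-4 [J1]: (7,3,6)
C 6-0 [J2]: (7,3,7)
Grübler: 3·6 − 2·3 − 7 = 5

M = 5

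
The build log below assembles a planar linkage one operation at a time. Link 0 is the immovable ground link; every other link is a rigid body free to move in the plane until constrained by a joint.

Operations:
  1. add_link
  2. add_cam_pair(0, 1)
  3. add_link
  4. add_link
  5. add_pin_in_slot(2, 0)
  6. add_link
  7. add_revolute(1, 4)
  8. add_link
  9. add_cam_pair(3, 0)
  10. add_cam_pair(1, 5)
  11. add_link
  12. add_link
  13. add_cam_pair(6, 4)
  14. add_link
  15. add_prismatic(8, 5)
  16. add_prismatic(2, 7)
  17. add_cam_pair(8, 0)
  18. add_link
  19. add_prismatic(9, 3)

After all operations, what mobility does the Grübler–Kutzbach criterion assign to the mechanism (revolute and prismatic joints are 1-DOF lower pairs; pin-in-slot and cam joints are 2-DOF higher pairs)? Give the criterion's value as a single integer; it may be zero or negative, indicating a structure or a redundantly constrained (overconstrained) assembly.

[1;0;0] (link 0 is ground)
L+ [2;0;0]
C(0,1)∈J2 [2;0;1]
L+ [3;0;1]
L+ [4;0;1]
PS(2,0)∈J2 [4;0;2]
L+ [5;0;2]
R(1,4)∈J1 [5;1;2]
L+ [6;1;2]
C(3,0)∈J2 [6;1;3]
C(1,5)∈J2 [6;1;4]
L+ [7;1;4]
L+ [8;1;4]
C(6,4)∈J2 [8;1;5]
L+ [9;1;5]
P(8,5)∈J1 [9;2;5]
P(2,7)∈J1 [9;3;5]
C(8,0)∈J2 [9;3;6]
L+ [10;3;6]
P(9,3)∈J1 [10;4;6]
mobility = 27 − 8 − 6 = 13

M = 13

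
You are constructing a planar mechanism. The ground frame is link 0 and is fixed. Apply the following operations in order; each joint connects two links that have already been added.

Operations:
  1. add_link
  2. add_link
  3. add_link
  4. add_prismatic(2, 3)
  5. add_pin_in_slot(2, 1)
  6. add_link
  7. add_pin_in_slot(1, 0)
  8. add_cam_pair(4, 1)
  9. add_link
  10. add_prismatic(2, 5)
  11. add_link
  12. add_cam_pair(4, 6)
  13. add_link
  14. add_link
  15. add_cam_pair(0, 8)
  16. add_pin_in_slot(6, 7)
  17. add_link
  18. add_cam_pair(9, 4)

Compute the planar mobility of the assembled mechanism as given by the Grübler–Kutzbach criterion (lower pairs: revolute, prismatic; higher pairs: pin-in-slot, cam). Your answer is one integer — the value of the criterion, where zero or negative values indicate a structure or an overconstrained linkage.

M = 16

[1;0;0] (link 0 is ground)
L+ [2;0;0]
L+ [3;0;0]
L+ [4;0;0]
P(2,3)∈J1 [4;1;0]
PS(2,1)∈J2 [4;1;1]
L+ [5;1;1]
PS(1,0)∈J2 [5;1;2]
C(4,1)∈J2 [5;1;3]
L+ [6;1;3]
P(2,5)∈J1 [6;2;3]
L+ [7;2;3]
C(4,6)∈J2 [7;2;4]
L+ [8;2;4]
L+ [9;2;4]
C(0,8)∈J2 [9;2;5]
PS(6,7)∈J2 [9;2;6]
L+ [10;2;6]
C(9,4)∈J2 [10;2;7]
mobility = 27 − 4 − 7 = 16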